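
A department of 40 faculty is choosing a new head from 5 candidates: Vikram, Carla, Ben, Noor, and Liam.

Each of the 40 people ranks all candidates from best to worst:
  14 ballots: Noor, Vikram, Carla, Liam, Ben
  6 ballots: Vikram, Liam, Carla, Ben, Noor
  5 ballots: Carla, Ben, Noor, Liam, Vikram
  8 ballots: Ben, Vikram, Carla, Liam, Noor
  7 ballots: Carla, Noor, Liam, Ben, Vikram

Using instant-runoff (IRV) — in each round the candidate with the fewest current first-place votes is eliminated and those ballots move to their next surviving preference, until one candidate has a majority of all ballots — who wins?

Carla

Round 1: Vikram 6, Carla 12, Ben 8, Noor 14, Liam 0. Liam eliminated.
Round 2: Vikram 6, Carla 12, Ben 8, Noor 14. Vikram eliminated.
Round 3: Carla 18, Ben 8, Noor 14. Ben eliminated.
Round 4: Carla 26, Noor 14. Carla has a majority (≥21).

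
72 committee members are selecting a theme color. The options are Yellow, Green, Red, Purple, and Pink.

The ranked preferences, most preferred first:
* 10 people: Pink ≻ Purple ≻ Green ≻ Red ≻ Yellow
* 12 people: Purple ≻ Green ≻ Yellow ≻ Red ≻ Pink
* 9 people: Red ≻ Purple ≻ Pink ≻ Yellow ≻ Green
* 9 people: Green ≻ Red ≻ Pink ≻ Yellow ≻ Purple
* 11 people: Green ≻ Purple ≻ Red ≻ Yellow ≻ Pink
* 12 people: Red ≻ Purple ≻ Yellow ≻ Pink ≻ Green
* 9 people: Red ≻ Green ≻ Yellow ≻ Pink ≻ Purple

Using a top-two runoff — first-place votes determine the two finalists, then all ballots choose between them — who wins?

Green

Round 1 first-place votes: Yellow 0, Green 20, Red 30, Purple 12, Pink 10. Red and Green advance.
Runoff: Red is ranked above Green on 30 ballots, Green above Red on 42.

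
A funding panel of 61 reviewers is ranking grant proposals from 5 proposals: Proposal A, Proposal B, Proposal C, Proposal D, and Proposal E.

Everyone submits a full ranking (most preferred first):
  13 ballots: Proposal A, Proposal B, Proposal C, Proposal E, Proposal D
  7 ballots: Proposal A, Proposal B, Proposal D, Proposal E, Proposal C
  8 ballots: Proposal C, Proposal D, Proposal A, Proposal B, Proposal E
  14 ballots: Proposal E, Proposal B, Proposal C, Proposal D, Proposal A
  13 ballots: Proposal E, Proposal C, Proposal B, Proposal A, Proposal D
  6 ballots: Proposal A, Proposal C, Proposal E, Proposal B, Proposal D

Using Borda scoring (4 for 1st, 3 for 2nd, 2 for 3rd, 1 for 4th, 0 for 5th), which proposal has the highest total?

Proposal A: 13×4 + 7×4 + 8×2 + 14×0 + 13×1 + 6×4 = 133
Proposal B: 13×3 + 7×3 + 8×1 + 14×3 + 13×2 + 6×1 = 142
Proposal C: 13×2 + 7×0 + 8×4 + 14×2 + 13×3 + 6×3 = 143
Proposal D: 13×0 + 7×2 + 8×3 + 14×1 + 13×0 + 6×0 = 52
Proposal E: 13×1 + 7×1 + 8×0 + 14×4 + 13×4 + 6×2 = 140

Proposal C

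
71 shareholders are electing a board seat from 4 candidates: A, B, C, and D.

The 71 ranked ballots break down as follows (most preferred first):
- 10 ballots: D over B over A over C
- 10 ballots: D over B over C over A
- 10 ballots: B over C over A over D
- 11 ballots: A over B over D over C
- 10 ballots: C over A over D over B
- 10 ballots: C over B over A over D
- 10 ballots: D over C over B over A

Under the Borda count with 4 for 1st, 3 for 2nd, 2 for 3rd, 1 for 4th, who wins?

B

A: 10×2 + 10×1 + 10×2 + 11×4 + 10×3 + 10×2 + 10×1 = 154
B: 10×3 + 10×3 + 10×4 + 11×3 + 10×1 + 10×3 + 10×2 = 193
C: 10×1 + 10×2 + 10×3 + 11×1 + 10×4 + 10×4 + 10×3 = 181
D: 10×4 + 10×4 + 10×1 + 11×2 + 10×2 + 10×1 + 10×4 = 182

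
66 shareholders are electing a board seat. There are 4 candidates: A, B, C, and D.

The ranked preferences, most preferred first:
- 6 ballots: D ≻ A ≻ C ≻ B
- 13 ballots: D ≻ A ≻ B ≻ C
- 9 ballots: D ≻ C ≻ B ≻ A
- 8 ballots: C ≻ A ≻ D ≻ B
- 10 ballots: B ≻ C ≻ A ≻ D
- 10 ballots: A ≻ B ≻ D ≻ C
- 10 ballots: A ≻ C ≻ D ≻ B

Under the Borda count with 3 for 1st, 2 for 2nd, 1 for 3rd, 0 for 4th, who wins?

A: 6×2 + 13×2 + 9×0 + 8×2 + 10×1 + 10×3 + 10×3 = 124
B: 6×0 + 13×1 + 9×1 + 8×0 + 10×3 + 10×2 + 10×0 = 72
C: 6×1 + 13×0 + 9×2 + 8×3 + 10×2 + 10×0 + 10×2 = 88
D: 6×3 + 13×3 + 9×3 + 8×1 + 10×0 + 10×1 + 10×1 = 112

A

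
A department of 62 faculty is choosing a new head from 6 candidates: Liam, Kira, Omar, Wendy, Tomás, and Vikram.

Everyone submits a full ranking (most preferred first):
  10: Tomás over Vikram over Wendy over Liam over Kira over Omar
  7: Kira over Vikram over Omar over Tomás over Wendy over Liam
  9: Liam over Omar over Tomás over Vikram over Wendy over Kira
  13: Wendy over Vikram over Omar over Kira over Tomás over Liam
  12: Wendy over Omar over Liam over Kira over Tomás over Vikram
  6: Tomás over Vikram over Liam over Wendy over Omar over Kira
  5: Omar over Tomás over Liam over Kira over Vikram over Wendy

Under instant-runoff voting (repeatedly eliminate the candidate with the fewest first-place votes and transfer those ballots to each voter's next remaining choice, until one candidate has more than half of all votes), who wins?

Round 1: Liam 9, Kira 7, Omar 5, Wendy 25, Tomás 16, Vikram 0. Vikram eliminated.
Round 2: Liam 9, Kira 7, Omar 5, Wendy 25, Tomás 16. Omar eliminated.
Round 3: Liam 9, Kira 7, Wendy 25, Tomás 21. Kira eliminated.
Round 4: Liam 9, Wendy 25, Tomás 28. Liam eliminated.
Round 5: Wendy 25, Tomás 37. Tomás has a majority (≥32).

Tomás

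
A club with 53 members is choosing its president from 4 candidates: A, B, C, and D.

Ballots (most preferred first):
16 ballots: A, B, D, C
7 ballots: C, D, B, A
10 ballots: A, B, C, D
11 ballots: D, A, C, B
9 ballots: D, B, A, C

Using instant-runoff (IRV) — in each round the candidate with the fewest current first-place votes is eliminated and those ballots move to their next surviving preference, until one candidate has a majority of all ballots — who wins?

D

Round 1: A 26, B 0, C 7, D 20. B eliminated.
Round 2: A 26, C 7, D 20. C eliminated.
Round 3: A 26, D 27. D has a majority (≥27).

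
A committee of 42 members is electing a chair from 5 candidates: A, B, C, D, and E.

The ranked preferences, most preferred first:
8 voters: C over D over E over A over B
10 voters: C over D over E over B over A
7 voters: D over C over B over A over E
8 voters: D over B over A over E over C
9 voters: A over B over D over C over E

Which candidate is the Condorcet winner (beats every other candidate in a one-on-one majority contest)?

D

D vs A: 33–9
D vs B: 33–9
D vs C: 24–18
D vs E: 42–0
D beats every other candidate.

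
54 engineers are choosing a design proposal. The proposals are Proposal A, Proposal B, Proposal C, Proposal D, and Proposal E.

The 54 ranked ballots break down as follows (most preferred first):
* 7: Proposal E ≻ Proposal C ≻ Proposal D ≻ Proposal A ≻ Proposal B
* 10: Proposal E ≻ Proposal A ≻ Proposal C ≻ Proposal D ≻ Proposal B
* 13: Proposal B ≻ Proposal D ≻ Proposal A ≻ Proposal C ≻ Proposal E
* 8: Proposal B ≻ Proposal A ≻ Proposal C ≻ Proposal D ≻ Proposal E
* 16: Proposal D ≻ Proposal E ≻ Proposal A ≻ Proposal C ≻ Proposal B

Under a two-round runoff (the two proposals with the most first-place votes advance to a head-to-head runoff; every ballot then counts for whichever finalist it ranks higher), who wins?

Round 1 first-place votes: Proposal A 0, Proposal B 21, Proposal C 0, Proposal D 16, Proposal E 17. Proposal B and Proposal E advance.
Runoff: Proposal B is ranked above Proposal E on 21 ballots, Proposal E above Proposal B on 33.

Proposal E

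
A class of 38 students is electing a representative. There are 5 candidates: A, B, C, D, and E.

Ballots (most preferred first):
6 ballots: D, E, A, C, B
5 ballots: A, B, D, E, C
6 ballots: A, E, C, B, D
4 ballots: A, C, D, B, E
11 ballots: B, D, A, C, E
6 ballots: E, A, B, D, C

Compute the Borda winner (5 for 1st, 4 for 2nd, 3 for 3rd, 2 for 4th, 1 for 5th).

A

A: 6×3 + 5×5 + 6×5 + 4×5 + 11×3 + 6×4 = 150
B: 6×1 + 5×4 + 6×2 + 4×2 + 11×5 + 6×3 = 119
C: 6×2 + 5×1 + 6×3 + 4×4 + 11×2 + 6×1 = 79
D: 6×5 + 5×3 + 6×1 + 4×3 + 11×4 + 6×2 = 119
E: 6×4 + 5×2 + 6×4 + 4×1 + 11×1 + 6×5 = 103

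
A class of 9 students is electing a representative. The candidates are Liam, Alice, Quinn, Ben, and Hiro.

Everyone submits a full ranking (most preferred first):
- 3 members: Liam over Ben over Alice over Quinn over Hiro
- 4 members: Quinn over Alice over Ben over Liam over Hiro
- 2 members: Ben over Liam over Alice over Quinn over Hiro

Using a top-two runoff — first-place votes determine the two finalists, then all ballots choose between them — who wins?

Round 1 first-place votes: Liam 3, Alice 0, Quinn 4, Ben 2, Hiro 0. Quinn and Liam advance.
Runoff: Quinn is ranked above Liam on 4 ballots, Liam above Quinn on 5.

Liam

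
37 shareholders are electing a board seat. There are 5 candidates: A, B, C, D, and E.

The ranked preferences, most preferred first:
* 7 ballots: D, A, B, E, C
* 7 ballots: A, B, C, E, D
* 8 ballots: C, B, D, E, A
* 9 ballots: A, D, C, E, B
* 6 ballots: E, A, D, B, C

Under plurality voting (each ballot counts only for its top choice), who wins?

A

First-place votes: A 16, B 0, C 8, D 7, E 6.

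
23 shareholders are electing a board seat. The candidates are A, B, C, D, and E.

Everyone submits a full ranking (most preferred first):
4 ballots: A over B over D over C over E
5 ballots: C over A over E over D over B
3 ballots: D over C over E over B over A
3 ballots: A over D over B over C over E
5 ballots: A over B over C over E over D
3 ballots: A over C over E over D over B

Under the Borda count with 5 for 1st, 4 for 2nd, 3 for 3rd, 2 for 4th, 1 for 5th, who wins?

A: 4×5 + 5×4 + 3×1 + 3×5 + 5×5 + 3×5 = 98
B: 4×4 + 5×1 + 3×2 + 3×3 + 5×4 + 3×1 = 59
C: 4×2 + 5×5 + 3×4 + 3×2 + 5×3 + 3×4 = 78
D: 4×3 + 5×2 + 3×5 + 3×4 + 5×1 + 3×2 = 60
E: 4×1 + 5×3 + 3×3 + 3×1 + 5×2 + 3×3 = 50

A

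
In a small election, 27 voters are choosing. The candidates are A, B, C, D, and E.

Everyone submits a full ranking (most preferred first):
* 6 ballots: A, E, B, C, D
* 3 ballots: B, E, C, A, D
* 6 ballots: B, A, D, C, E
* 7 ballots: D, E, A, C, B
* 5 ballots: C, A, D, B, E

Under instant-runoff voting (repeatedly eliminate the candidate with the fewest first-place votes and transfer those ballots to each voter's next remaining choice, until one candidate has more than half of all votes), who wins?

A

Round 1: A 6, B 9, C 5, D 7, E 0. E eliminated.
Round 2: A 6, B 9, C 5, D 7. C eliminated.
Round 3: A 11, B 9, D 7. D eliminated.
Round 4: A 18, B 9. A has a majority (≥14).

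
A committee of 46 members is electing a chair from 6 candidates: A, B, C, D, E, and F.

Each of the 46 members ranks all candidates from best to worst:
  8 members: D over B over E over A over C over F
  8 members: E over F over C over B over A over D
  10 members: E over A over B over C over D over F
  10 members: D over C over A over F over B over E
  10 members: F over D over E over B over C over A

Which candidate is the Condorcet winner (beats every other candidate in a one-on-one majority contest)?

D vs A: 28–18
D vs B: 28–18
D vs C: 28–18
D vs E: 28–18
D vs F: 28–18
D beats every other candidate.

D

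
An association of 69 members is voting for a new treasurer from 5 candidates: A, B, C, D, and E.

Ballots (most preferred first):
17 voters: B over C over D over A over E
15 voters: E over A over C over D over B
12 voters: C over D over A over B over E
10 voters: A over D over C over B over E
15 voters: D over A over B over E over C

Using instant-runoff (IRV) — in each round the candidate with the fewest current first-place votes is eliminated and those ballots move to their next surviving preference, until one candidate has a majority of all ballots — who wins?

D

Round 1: A 10, B 17, C 12, D 15, E 15. A eliminated.
Round 2: B 17, C 12, D 25, E 15. C eliminated.
Round 3: B 17, D 37, E 15. D has a majority (≥35).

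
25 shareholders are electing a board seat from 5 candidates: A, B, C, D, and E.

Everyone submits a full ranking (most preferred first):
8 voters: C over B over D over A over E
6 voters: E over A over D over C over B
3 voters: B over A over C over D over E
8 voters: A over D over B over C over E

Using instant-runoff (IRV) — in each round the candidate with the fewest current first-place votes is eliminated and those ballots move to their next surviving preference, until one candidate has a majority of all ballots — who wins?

Round 1: A 8, B 3, C 8, D 0, E 6. D eliminated.
Round 2: A 8, B 3, C 8, E 6. B eliminated.
Round 3: A 11, C 8, E 6. E eliminated.
Round 4: A 17, C 8. A has a majority (≥13).

A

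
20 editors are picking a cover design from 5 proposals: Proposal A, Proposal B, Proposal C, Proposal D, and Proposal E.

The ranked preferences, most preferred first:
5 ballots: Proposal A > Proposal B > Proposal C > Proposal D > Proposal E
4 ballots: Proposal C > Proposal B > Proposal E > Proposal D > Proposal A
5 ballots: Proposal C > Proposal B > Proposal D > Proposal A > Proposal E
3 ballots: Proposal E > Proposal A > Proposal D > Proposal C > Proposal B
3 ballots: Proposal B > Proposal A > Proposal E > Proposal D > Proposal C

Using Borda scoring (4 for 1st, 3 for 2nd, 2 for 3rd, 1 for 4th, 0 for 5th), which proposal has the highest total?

Proposal B

Proposal A: 5×4 + 4×0 + 5×1 + 3×3 + 3×3 = 43
Proposal B: 5×3 + 4×3 + 5×3 + 3×0 + 3×4 = 54
Proposal C: 5×2 + 4×4 + 5×4 + 3×1 + 3×0 = 49
Proposal D: 5×1 + 4×1 + 5×2 + 3×2 + 3×1 = 28
Proposal E: 5×0 + 4×2 + 5×0 + 3×4 + 3×2 = 26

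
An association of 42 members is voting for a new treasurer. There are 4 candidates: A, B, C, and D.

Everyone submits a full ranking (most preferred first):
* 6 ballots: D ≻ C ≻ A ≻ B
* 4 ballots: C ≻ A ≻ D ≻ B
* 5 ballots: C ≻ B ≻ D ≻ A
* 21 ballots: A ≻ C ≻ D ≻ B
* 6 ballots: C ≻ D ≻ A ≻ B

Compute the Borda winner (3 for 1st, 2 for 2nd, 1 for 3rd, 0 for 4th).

A: 6×1 + 4×2 + 5×0 + 21×3 + 6×1 = 83
B: 6×0 + 4×0 + 5×2 + 21×0 + 6×0 = 10
C: 6×2 + 4×3 + 5×3 + 21×2 + 6×3 = 99
D: 6×3 + 4×1 + 5×1 + 21×1 + 6×2 = 60

C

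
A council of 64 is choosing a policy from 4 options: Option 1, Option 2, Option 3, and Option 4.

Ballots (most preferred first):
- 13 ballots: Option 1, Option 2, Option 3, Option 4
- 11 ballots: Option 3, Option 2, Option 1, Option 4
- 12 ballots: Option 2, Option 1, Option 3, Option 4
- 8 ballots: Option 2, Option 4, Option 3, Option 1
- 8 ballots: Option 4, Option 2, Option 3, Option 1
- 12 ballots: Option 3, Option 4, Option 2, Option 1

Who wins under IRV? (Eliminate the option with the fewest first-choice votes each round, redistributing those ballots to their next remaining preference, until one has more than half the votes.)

Option 2

Round 1: Option 1 13, Option 2 20, Option 3 23, Option 4 8. Option 4 eliminated.
Round 2: Option 1 13, Option 2 28, Option 3 23. Option 1 eliminated.
Round 3: Option 2 41, Option 3 23. Option 2 has a majority (≥33).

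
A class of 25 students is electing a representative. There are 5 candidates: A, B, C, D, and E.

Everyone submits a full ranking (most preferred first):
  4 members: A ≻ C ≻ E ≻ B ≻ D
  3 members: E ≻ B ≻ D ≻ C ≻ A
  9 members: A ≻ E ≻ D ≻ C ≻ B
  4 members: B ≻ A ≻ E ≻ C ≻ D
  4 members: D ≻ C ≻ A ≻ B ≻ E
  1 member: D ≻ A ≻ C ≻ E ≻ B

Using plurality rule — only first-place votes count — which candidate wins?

First-place votes: A 13, B 4, C 0, D 5, E 3.

A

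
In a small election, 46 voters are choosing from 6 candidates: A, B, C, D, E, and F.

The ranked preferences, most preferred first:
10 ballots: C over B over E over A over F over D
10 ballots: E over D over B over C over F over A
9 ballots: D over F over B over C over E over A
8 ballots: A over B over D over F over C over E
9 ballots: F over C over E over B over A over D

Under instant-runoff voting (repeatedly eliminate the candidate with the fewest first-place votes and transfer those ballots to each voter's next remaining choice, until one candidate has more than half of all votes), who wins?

Round 1: A 8, B 0, C 10, D 9, E 10, F 9. B eliminated.
Round 2: A 8, C 10, D 9, E 10, F 9. A eliminated.
Round 3: C 10, D 17, E 10, F 9. F eliminated.
Round 4: C 19, D 17, E 10. E eliminated.
Round 5: C 19, D 27. D has a majority (≥24).

D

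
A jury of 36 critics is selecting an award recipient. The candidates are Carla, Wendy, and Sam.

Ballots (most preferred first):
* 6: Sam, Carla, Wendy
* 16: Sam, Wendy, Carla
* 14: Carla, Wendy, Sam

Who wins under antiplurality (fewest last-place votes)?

Wendy

Last-place votes: Carla 16, Wendy 6, Sam 14.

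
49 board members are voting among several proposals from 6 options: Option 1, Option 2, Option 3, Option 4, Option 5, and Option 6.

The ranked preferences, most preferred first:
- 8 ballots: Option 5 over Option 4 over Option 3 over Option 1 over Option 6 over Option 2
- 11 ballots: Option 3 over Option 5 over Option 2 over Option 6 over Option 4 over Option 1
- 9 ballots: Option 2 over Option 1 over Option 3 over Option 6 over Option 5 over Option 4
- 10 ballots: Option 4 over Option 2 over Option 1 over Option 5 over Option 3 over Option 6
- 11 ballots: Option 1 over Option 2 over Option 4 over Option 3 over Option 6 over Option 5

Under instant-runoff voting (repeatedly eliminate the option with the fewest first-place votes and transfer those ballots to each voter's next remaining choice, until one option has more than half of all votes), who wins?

Round 1: Option 1 11, Option 2 9, Option 3 11, Option 4 10, Option 5 8, Option 6 0. Option 6 eliminated.
Round 2: Option 1 11, Option 2 9, Option 3 11, Option 4 10, Option 5 8. Option 5 eliminated.
Round 3: Option 1 11, Option 2 9, Option 3 11, Option 4 18. Option 2 eliminated.
Round 4: Option 1 20, Option 3 11, Option 4 18. Option 3 eliminated.
Round 5: Option 1 20, Option 4 29. Option 4 has a majority (≥25).

Option 4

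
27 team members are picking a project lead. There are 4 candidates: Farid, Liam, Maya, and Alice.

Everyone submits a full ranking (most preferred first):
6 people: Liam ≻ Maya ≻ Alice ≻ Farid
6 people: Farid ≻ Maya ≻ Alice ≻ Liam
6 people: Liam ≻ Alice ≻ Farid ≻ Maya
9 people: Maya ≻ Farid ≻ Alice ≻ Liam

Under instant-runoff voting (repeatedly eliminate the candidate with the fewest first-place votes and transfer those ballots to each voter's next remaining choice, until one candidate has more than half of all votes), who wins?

Round 1: Farid 6, Liam 12, Maya 9, Alice 0. Alice eliminated.
Round 2: Farid 6, Liam 12, Maya 9. Farid eliminated.
Round 3: Liam 12, Maya 15. Maya has a majority (≥14).

Maya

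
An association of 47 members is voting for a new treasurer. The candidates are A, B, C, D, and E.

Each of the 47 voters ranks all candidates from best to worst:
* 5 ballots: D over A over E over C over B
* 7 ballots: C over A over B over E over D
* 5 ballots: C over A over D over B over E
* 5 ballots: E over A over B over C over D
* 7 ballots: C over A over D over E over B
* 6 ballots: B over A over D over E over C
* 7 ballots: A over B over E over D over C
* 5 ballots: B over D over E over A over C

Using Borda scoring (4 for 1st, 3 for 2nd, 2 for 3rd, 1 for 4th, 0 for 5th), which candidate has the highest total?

A

A: 5×3 + 7×3 + 5×3 + 5×3 + 7×3 + 6×3 + 7×4 + 5×1 = 138
B: 5×0 + 7×2 + 5×1 + 5×2 + 7×0 + 6×4 + 7×3 + 5×4 = 94
C: 5×1 + 7×4 + 5×4 + 5×1 + 7×4 + 6×0 + 7×0 + 5×0 = 86
D: 5×4 + 7×0 + 5×2 + 5×0 + 7×2 + 6×2 + 7×1 + 5×3 = 78
E: 5×2 + 7×1 + 5×0 + 5×4 + 7×1 + 6×1 + 7×2 + 5×2 = 74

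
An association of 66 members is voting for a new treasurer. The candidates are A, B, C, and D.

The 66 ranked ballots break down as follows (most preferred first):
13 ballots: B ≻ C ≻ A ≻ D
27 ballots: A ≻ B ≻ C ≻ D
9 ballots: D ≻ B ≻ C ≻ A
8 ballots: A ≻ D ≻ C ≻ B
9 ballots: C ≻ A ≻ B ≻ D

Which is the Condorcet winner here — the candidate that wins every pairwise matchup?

A

A vs B: 44–22
A vs C: 35–31
A vs D: 57–9
A beats every other candidate.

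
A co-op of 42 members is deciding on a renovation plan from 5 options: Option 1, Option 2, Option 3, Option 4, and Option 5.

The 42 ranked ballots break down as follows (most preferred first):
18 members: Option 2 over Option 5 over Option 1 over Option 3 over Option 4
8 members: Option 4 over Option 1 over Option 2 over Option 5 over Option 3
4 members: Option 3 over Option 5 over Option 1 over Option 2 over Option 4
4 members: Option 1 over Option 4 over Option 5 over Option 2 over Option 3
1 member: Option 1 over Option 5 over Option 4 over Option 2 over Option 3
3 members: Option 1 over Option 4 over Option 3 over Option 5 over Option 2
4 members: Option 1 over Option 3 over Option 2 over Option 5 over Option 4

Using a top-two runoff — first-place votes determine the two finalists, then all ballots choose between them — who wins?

Option 1

Round 1 first-place votes: Option 1 12, Option 2 18, Option 3 4, Option 4 8, Option 5 0. Option 2 and Option 1 advance.
Runoff: Option 2 is ranked above Option 1 on 18 ballots, Option 1 above Option 2 on 24.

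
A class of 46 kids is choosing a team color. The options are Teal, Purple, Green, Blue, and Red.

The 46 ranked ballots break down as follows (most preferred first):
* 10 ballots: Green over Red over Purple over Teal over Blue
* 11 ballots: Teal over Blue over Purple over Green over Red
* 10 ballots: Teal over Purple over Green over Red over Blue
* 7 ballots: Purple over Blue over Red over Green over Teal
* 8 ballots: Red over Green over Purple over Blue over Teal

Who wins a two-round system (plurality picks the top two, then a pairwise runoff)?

Round 1 first-place votes: Teal 21, Purple 7, Green 10, Blue 0, Red 8. Teal and Green advance.
Runoff: Teal is ranked above Green on 21 ballots, Green above Teal on 25.

Green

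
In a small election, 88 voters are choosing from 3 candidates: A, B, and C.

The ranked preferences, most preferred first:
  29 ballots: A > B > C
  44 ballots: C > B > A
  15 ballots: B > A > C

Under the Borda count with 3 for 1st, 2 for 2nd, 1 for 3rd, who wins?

B

A: 29×3 + 44×1 + 15×2 = 161
B: 29×2 + 44×2 + 15×3 = 191
C: 29×1 + 44×3 + 15×1 = 176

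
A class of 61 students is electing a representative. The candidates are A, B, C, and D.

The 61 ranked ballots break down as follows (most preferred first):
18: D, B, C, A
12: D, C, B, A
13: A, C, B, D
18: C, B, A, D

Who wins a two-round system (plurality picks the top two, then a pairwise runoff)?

C

Round 1 first-place votes: A 13, B 0, C 18, D 30. D and C advance.
Runoff: D is ranked above C on 30 ballots, C above D on 31.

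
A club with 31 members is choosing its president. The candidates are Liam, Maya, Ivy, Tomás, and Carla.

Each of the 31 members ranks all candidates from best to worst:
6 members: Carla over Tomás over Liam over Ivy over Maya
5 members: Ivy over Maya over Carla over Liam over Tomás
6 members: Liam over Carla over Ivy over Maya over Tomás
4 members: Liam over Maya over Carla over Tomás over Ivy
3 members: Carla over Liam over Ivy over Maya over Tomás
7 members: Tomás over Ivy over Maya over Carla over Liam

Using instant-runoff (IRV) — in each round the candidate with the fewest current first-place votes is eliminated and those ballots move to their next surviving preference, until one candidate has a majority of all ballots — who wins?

Round 1: Liam 10, Maya 0, Ivy 5, Tomás 7, Carla 9. Maya eliminated.
Round 2: Liam 10, Ivy 5, Tomás 7, Carla 9. Ivy eliminated.
Round 3: Liam 10, Tomás 7, Carla 14. Tomás eliminated.
Round 4: Liam 10, Carla 21. Carla has a majority (≥16).

Carla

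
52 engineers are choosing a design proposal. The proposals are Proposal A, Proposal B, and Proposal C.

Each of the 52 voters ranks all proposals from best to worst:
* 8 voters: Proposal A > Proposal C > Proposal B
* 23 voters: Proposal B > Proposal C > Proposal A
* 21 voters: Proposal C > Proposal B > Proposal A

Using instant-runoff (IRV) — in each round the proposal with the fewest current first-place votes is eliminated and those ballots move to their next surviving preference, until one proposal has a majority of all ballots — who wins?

Round 1: Proposal A 8, Proposal B 23, Proposal C 21. Proposal A eliminated.
Round 2: Proposal B 23, Proposal C 29. Proposal C has a majority (≥27).

Proposal C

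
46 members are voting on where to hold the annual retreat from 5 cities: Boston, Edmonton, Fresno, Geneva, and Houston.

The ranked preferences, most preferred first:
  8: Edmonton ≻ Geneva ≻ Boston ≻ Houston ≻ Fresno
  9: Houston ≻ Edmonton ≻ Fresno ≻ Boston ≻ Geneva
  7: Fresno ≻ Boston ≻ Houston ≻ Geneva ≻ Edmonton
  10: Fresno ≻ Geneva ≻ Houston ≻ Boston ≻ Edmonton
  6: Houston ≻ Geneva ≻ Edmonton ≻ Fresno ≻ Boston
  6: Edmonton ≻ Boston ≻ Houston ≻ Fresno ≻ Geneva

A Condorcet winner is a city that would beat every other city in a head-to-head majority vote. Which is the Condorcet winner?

Houston

Houston vs Boston: 25–21
Houston vs Edmonton: 32–14
Houston vs Fresno: 29–17
Houston vs Geneva: 28–18
Houston beats every other city.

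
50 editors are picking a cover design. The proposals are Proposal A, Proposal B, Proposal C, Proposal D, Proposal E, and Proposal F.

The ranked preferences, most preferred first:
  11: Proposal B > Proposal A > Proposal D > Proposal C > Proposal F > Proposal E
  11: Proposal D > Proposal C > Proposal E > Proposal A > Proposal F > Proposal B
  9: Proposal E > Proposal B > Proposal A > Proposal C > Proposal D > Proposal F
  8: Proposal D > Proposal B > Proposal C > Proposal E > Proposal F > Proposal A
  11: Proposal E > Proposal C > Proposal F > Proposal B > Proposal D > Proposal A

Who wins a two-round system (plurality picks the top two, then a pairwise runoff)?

Proposal D

Round 1 first-place votes: Proposal A 0, Proposal B 11, Proposal C 0, Proposal D 19, Proposal E 20, Proposal F 0. Proposal E and Proposal D advance.
Runoff: Proposal E is ranked above Proposal D on 20 ballots, Proposal D above Proposal E on 30.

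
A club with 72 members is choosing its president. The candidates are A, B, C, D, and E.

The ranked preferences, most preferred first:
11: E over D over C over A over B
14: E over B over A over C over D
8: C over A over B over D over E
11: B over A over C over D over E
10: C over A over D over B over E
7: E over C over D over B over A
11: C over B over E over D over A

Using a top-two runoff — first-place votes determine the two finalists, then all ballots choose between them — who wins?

C

Round 1 first-place votes: A 0, B 11, C 29, D 0, E 32. E and C advance.
Runoff: E is ranked above C on 32 ballots, C above E on 40.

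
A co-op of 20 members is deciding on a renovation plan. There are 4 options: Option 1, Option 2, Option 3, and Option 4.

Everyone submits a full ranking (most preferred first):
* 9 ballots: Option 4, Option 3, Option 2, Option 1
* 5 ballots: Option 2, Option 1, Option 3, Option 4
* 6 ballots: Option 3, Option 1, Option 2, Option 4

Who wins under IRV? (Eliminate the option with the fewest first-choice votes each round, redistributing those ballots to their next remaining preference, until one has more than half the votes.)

Round 1: Option 1 0, Option 2 5, Option 3 6, Option 4 9. Option 1 eliminated.
Round 2: Option 2 5, Option 3 6, Option 4 9. Option 2 eliminated.
Round 3: Option 3 11, Option 4 9. Option 3 has a majority (≥11).

Option 3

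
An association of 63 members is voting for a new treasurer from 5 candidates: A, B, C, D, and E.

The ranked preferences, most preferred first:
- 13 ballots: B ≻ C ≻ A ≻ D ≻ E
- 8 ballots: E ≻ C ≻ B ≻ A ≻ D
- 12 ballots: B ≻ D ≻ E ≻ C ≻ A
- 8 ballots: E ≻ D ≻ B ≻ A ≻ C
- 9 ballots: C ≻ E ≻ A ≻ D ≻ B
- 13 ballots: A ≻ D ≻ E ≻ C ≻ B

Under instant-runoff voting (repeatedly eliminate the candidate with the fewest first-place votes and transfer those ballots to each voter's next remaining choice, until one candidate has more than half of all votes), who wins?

Round 1: A 13, B 25, C 9, D 0, E 16. D eliminated.
Round 2: A 13, B 25, C 9, E 16. C eliminated.
Round 3: A 13, B 25, E 25. A eliminated.
Round 4: B 25, E 38. E has a majority (≥32).

E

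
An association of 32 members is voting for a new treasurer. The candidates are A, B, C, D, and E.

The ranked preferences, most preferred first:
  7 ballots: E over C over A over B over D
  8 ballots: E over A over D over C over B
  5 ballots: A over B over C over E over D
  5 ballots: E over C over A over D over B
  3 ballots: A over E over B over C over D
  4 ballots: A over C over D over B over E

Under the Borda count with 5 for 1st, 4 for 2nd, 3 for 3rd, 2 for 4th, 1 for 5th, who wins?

A

A: 7×3 + 8×4 + 5×5 + 5×3 + 3×5 + 4×5 = 128
B: 7×2 + 8×1 + 5×4 + 5×1 + 3×3 + 4×2 = 64
C: 7×4 + 8×2 + 5×3 + 5×4 + 3×2 + 4×4 = 101
D: 7×1 + 8×3 + 5×1 + 5×2 + 3×1 + 4×3 = 61
E: 7×5 + 8×5 + 5×2 + 5×5 + 3×4 + 4×1 = 126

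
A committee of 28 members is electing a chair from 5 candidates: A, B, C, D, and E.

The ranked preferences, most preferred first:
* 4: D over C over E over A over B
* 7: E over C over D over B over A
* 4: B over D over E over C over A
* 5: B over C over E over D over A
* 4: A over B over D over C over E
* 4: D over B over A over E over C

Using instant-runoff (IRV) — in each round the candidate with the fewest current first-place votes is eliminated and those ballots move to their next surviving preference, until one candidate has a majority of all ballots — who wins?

D

Round 1: A 4, B 9, C 0, D 8, E 7. C eliminated.
Round 2: A 4, B 9, D 8, E 7. A eliminated.
Round 3: B 13, D 8, E 7. E eliminated.
Round 4: B 13, D 15. D has a majority (≥15).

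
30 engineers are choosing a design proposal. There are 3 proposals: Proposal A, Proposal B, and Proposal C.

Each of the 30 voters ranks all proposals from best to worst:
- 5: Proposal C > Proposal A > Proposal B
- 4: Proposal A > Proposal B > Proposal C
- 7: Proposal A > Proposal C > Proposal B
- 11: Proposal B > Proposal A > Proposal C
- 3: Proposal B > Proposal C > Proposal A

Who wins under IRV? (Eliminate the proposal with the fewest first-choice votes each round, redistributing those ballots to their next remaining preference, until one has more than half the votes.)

Round 1: Proposal A 11, Proposal B 14, Proposal C 5. Proposal C eliminated.
Round 2: Proposal A 16, Proposal B 14. Proposal A has a majority (≥16).

Proposal A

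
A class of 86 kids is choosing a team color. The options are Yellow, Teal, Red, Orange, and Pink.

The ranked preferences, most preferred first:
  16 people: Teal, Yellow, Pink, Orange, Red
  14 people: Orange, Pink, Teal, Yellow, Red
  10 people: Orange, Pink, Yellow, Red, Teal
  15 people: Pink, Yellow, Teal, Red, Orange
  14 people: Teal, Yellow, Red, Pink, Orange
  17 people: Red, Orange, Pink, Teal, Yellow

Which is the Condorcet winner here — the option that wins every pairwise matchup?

Pink vs Yellow: 56–30
Pink vs Teal: 56–30
Pink vs Red: 55–31
Pink vs Orange: 45–41
Pink beats every other option.

Pink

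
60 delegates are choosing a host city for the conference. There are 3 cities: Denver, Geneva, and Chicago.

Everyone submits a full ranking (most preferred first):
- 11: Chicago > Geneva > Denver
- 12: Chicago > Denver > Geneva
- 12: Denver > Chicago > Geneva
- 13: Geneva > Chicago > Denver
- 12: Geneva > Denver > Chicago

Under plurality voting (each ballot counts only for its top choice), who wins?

Geneva

First-place votes: Denver 12, Geneva 25, Chicago 23.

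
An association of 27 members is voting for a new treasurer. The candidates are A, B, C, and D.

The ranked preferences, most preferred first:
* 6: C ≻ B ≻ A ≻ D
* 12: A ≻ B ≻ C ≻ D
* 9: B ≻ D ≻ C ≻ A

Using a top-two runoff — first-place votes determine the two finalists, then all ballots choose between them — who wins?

Round 1 first-place votes: A 12, B 9, C 6, D 0. A and B advance.
Runoff: A is ranked above B on 12 ballots, B above A on 15.

B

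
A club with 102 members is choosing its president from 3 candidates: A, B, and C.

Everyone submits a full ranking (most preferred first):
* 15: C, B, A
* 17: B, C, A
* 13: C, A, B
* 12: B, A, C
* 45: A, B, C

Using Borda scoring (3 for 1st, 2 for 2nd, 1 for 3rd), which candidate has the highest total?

B

A: 15×1 + 17×1 + 13×2 + 12×2 + 45×3 = 217
B: 15×2 + 17×3 + 13×1 + 12×3 + 45×2 = 220
C: 15×3 + 17×2 + 13×3 + 12×1 + 45×1 = 175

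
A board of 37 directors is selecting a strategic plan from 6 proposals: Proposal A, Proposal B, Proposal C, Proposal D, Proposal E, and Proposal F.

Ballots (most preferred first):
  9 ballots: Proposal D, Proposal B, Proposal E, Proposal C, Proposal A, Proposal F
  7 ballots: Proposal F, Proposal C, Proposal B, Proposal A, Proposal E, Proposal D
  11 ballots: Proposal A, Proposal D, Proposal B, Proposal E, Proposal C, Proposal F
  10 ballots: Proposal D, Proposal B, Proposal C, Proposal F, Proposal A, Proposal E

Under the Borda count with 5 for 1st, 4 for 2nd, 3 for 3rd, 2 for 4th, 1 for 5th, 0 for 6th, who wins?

Proposal D

Proposal A: 9×1 + 7×2 + 11×5 + 10×1 = 88
Proposal B: 9×4 + 7×3 + 11×3 + 10×4 = 130
Proposal C: 9×2 + 7×4 + 11×1 + 10×3 = 87
Proposal D: 9×5 + 7×0 + 11×4 + 10×5 = 139
Proposal E: 9×3 + 7×1 + 11×2 + 10×0 = 56
Proposal F: 9×0 + 7×5 + 11×0 + 10×2 = 55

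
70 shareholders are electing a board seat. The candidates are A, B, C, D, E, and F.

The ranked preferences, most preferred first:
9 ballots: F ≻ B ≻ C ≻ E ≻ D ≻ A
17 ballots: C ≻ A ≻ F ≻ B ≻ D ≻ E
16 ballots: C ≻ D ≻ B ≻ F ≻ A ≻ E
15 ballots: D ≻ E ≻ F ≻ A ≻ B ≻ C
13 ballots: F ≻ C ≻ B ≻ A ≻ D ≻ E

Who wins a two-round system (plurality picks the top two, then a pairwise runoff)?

F

Round 1 first-place votes: A 0, B 0, C 33, D 15, E 0, F 22. C and F advance.
Runoff: C is ranked above F on 33 ballots, F above C on 37.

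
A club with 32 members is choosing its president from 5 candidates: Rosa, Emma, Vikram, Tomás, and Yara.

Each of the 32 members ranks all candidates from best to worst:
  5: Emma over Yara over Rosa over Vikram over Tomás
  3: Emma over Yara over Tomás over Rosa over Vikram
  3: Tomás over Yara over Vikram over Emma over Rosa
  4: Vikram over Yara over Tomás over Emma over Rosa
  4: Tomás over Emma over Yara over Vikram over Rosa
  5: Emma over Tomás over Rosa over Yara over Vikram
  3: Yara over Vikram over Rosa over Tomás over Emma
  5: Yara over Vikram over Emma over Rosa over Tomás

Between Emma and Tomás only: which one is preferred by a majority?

Emma is ranked above Tomás on 18 ballots; Tomás above Emma on 14.

Emma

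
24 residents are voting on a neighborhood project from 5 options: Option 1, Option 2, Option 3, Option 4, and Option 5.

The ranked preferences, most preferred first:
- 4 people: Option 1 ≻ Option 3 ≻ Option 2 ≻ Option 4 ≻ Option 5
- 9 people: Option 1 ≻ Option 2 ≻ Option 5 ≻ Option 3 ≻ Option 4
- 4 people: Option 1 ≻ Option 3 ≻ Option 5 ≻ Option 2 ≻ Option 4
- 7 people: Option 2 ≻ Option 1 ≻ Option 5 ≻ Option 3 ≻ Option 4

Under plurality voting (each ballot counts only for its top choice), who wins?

First-place votes: Option 1 17, Option 2 7, Option 3 0, Option 4 0, Option 5 0.

Option 1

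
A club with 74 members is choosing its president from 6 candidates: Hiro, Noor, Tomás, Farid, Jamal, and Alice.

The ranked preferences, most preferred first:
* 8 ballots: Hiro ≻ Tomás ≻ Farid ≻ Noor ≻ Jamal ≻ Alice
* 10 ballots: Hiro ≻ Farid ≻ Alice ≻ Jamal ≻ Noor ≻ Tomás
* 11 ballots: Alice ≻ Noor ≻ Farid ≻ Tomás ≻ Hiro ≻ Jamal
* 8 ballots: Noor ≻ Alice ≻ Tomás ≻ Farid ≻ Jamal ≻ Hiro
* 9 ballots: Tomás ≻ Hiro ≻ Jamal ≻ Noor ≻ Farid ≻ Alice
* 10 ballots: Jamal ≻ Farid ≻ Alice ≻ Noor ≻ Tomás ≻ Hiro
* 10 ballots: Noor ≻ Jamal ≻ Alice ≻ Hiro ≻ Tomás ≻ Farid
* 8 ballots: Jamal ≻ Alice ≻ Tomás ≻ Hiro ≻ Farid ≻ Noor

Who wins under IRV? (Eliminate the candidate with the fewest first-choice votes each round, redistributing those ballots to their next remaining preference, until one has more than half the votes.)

Noor

Round 1: Hiro 18, Noor 18, Tomás 9, Farid 0, Jamal 18, Alice 11. Farid eliminated.
Round 2: Hiro 18, Noor 18, Tomás 9, Jamal 18, Alice 11. Tomás eliminated.
Round 3: Hiro 27, Noor 18, Jamal 18, Alice 11. Alice eliminated.
Round 4: Hiro 27, Noor 29, Jamal 18. Jamal eliminated.
Round 5: Hiro 35, Noor 39. Noor has a majority (≥38).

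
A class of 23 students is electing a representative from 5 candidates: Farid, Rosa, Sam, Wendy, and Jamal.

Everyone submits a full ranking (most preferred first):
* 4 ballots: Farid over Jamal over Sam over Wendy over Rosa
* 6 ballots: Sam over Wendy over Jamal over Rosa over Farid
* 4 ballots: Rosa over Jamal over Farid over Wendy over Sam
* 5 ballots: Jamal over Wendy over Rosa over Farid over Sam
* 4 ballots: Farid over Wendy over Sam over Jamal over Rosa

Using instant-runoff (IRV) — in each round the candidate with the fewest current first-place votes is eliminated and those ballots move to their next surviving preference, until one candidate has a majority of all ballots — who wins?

Jamal

Round 1: Farid 8, Rosa 4, Sam 6, Wendy 0, Jamal 5. Wendy eliminated.
Round 2: Farid 8, Rosa 4, Sam 6, Jamal 5. Rosa eliminated.
Round 3: Farid 8, Sam 6, Jamal 9. Sam eliminated.
Round 4: Farid 8, Jamal 15. Jamal has a majority (≥12).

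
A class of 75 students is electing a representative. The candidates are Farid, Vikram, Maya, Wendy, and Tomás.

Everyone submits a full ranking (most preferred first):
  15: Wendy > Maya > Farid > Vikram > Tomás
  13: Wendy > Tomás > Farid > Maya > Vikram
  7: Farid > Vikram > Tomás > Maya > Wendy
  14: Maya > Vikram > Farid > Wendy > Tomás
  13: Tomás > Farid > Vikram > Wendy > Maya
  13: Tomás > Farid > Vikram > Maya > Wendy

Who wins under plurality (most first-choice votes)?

First-place votes: Farid 7, Vikram 0, Maya 14, Wendy 28, Tomás 26.

Wendy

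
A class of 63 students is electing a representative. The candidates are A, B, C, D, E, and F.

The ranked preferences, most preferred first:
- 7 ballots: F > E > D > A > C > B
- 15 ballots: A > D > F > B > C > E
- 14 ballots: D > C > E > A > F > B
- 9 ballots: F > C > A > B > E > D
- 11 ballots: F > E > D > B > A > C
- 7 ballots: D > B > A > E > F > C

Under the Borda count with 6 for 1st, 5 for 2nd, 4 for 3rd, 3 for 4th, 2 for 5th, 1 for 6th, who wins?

D

A: 7×3 + 15×6 + 14×3 + 9×4 + 11×2 + 7×4 = 239
B: 7×1 + 15×3 + 14×1 + 9×3 + 11×3 + 7×5 = 161
C: 7×2 + 15×2 + 14×5 + 9×5 + 11×1 + 7×1 = 177
D: 7×4 + 15×5 + 14×6 + 9×1 + 11×4 + 7×6 = 282
E: 7×5 + 15×1 + 14×4 + 9×2 + 11×5 + 7×3 = 200
F: 7×6 + 15×4 + 14×2 + 9×6 + 11×6 + 7×2 = 264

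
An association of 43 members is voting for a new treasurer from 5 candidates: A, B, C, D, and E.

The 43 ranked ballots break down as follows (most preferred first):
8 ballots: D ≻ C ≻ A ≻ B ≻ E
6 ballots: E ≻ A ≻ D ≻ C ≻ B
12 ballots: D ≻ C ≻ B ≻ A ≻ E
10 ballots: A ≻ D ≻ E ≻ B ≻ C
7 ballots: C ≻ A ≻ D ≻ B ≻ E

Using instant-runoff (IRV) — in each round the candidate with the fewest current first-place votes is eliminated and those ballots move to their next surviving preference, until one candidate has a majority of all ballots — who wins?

Round 1: A 10, B 0, C 7, D 20, E 6. B eliminated.
Round 2: A 10, C 7, D 20, E 6. E eliminated.
Round 3: A 16, C 7, D 20. C eliminated.
Round 4: A 23, D 20. A has a majority (≥22).

A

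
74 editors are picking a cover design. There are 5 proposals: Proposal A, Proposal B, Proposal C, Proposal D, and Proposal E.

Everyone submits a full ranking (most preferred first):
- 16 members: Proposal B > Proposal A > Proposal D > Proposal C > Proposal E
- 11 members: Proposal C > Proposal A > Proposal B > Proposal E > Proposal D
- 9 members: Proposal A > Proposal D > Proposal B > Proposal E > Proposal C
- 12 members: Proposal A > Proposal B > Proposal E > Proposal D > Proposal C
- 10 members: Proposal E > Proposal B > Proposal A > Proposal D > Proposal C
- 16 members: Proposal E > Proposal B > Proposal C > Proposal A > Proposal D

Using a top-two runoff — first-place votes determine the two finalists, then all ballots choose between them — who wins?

Proposal A

Round 1 first-place votes: Proposal A 21, Proposal B 16, Proposal C 11, Proposal D 0, Proposal E 26. Proposal E and Proposal A advance.
Runoff: Proposal E is ranked above Proposal A on 26 ballots, Proposal A above Proposal E on 48.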